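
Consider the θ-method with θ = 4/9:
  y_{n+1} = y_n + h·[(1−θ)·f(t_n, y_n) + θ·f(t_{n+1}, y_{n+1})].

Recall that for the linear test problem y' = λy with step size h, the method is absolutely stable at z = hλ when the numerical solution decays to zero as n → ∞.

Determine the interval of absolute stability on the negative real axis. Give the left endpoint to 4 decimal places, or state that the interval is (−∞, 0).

(-18.0000, 0).

On y'=λy, z=hλ:
  y_{n+1} = y_n + z·[5/9·y_n + 4/9·y_{n+1}] ⇒ (1 − 4/9z)y_{n+1} = (1 + 5/9z)y_n
  ⇒ R(z) = (1 + 5/9z)/(1 − 4/9z).

Find x<0 with |R(x)|<1.
x=-0.69: |R|=0.4719
R=−1: 1+5/9x = −1+4/9x ⇒ -1/9x=2 ⇒ x=2/(-1/9)=-18.0000
Confirm numerically:
  x=-17.823: |R|=0.99780 <1
  x=-16.800: |R|=0.98425 <1
  x=-13.514: |R|=0.92886 <1
  x=-13.389: |R|=0.92629 <1
  x=-18.469: |R|=1.00566 >1
  x=-18.165: |R|=1.00202 >1
Interval (-18.0000, 0).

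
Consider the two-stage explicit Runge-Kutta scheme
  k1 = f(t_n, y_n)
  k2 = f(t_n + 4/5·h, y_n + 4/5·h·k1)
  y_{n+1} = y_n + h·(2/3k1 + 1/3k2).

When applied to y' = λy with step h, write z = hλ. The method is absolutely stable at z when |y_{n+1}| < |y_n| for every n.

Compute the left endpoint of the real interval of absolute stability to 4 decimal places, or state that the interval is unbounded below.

Test eqn y'=λy, z=hλ:
  k1=λy_n ⇒ h·k1=z·y_n;  k2=λ(1+4/5z)y_n ⇒ h·k2=z(1+4/5z)y_n
  y_{n+1}/y_n = 1 + 2/3z + 1/3z(1+4/5z) = 1 + z + 4/15z²
  Hence R(z) = 1 + z + 4/15z².

Need |R(x)|<1, x<0.
x=-0.61: |R|=0.4892
R=1: x+4/15x²=0 ⇒ x=−15/4=-3.7500; min R=1−1/(4·4/15)=0.0625>−1
Confirm numerically:
  x=-2.702: |R|=0.24488 <1
  x=-2.421: |R|=0.14200 <1
  x=-2.009: |R|=0.06729 <1
  x=-1.756: |R|=0.06628 <1
  x=-4.254: |R|=1.57174 >1
  x=-3.823: |R|=1.07442 >1
Interval (-3.7500, 0).

left endpoint -3.7500.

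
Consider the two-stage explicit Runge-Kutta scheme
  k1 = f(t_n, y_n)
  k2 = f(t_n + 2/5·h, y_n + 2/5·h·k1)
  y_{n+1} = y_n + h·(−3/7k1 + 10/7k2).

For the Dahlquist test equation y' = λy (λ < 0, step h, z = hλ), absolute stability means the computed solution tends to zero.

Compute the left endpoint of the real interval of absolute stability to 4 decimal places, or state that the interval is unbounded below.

left endpoint -1.7500.

Test eqn y'=λy, z=hλ:
  k1=λy_n ⇒ h·k1=z·y_n;  k2=λ(1+2/5z)y_n ⇒ h·k2=z(1+2/5z)y_n
  y_{n+1}/y_n = 1 − 3/7z + 10/7z(1+2/5z) = 1 + z + 4/7z²
  Hence R(z) = 1 + z + 4/7z².

Boundary: |R(x)|=1, x<0.
x=-1.05: |R|=0.5800
R=1: x+4/7x²=0 ⇒ x=−7/4=-1.7500; min R=1−1/(4·4/7)=0.5625>−1
Confirm numerically:
  x=-1.308: |R|=0.66964 <1
  x=-1.273: |R|=0.65302 <1
  x=-0.992: |R|=0.57032 <1
  x=-2.276: |R|=1.68410 >1
  x=-1.966: |R|=1.24266 >1
Stable set (-1.7500, 0).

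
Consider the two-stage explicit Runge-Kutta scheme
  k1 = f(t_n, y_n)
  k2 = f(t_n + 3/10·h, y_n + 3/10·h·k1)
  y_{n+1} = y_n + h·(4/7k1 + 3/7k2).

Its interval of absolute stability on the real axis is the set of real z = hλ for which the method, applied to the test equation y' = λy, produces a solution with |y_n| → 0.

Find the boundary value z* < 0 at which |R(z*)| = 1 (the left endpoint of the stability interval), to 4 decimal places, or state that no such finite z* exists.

With y'=λy (z=hλ):
  k1=λy_n ⇒ h·k1=z·y_n;  k2=λ(1+3/10z)y_n ⇒ h·k2=z(1+3/10z)y_n
  y_{n+1}/y_n = 1 + 4/7z + 3/7z(1+3/10z) = 1 + z + 9/70z²
  R(z) = 1 + z + 9/70z².

Solve |R(x)|<1 on ℝ⁻.
x=-1.22: |R|=0.0286
R=1: x+9/70x²=0 ⇒ x=−70/9=-7.7778; min R=1−1/(4·9/70)=-0.9444>−1
Confirm numerically:
  x=-7.485: |R|=0.71824 <1
  x=-6.767: |R|=0.12058 <1
  x=-4.229: |R|=0.92957 <1
  x=-4.004: |R|=0.94274 <1
  x=-8.143: |R|=1.38237 >1
  x=-8.133: |R|=1.37145 >1
So |R|<1 on (-7.7778, 0).

z* = -7.7778.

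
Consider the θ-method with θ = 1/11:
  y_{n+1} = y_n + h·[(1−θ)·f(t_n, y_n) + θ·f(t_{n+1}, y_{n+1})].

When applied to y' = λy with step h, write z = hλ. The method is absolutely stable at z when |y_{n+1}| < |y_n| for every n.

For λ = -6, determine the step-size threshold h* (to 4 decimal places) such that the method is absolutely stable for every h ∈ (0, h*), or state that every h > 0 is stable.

(-2.4444,0); λ=-6 ⇒ h* = (22/9)/6 = 0.4074.

Set f=λy, z=hλ:
  y_{n+1} = y_n + z·[10/11·y_n + 1/11·y_{n+1}] ⇒ (1 − 1/11z)y_{n+1} = (1 + 10/11z)y_n
  ⇒ R(z) = (1 + 10/11z)/(1 − 1/11z).

Boundary: |R(x)|=1, x<0.
x=-1.75: |R|=0.5098
R=−1: 1+10/11x = −1+1/11x ⇒ -9/11x=2 ⇒ x=2/(-9/11)=-2.4444
Confirm numerically:
  x=-2.377: |R|=0.95462 <1
  x=-1.968: |R|=0.66934 <1
  x=-1.452: |R|=0.28269 <1
  x=-2.948: |R|=1.32492 >1
  x=-2.844: |R|=1.25975 >1
  x=-2.570: |R|=1.08327 >1
So |R|<1 on (-2.4444, 0).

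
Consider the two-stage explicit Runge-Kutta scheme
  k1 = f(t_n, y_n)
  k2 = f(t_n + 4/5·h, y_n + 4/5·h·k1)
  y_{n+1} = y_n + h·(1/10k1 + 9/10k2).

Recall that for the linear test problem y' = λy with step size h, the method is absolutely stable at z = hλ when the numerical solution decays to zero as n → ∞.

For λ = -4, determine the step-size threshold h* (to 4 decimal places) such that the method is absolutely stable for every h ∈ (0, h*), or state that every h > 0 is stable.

(-1.3889,0); λ=-4 ⇒ h* = (25/18)/4 = 0.3472.

Test eqn y'=λy, z=hλ:
  k1=λy_n ⇒ h·k1=z·y_n;  k2=λ(1+4/5z)y_n ⇒ h·k2=z(1+4/5z)y_n
  y_{n+1}/y_n = 1 + 1/10z + 9/10z(1+4/5z) = 1 + z + 18/25z²
  Hence R(z) = 1 + z + 18/25z².

Solve |R(x)|<1 on ℝ⁻.
x=-0.56: |R|=0.6658
R=1: x+18/25x²=0 ⇒ x=−25/18=-1.3889; min R=1−1/(4·18/25)=0.6528>−1
Confirm numerically:
  x=-1.143: |R|=0.79764 <1
  x=-1.028: |R|=0.73288 <1
  x=-0.885: |R|=0.67892 <1
  x=-0.744: |R|=0.65455 <1
  x=-1.901: |R|=1.70094 >1
  x=-1.668: |R|=1.33520 >1
So |R|<1 on (-1.3889, 0).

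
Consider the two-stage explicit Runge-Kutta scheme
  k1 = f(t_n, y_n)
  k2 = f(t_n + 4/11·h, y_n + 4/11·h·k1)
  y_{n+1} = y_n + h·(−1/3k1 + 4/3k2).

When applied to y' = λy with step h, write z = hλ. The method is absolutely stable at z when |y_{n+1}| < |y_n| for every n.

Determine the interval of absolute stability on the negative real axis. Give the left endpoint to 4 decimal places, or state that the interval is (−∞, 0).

With y'=λy (z=hλ):
  k1=λy_n ⇒ h·k1=z·y_n;  k2=λ(1+4/11z)y_n ⇒ h·k2=z(1+4/11z)y_n
  y_{n+1}/y_n = 1 − 1/3z + 4/3z(1+4/11z) = 1 + z + 16/33z²
  ⇒ R(z) = 1 + z + 16/33z².

Find x<0 with |R(x)|<1.
x=-1.28: |R|=0.5144
R=1: x+16/33x²=0 ⇒ x=−33/16=-2.0625; min R=1−1/(4·16/33)=0.4844>−1
Confirm numerically:
  x=-1.761: |R|=0.74257 <1
  x=-1.234: |R|=0.50431 <1
  x=-1.120: |R|=0.48819 <1
  x=-2.627: |R|=1.71900 >1
  x=-2.515: |R|=1.55178 >1
So |R|<1 on (-2.0625, 0).

(-2.0625, 0).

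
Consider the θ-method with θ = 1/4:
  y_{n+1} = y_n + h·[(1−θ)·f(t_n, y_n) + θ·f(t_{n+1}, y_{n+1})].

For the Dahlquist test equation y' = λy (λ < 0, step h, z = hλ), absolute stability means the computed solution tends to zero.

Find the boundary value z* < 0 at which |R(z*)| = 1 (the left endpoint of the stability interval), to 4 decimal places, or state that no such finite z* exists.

With y'=λy (z=hλ):
  y_{n+1} = y_n + z·[3/4·y_n + 1/4·y_{n+1}] ⇒ (1 − 1/4z)y_{n+1} = (1 + 3/4z)y_n
  R(z) = (1 + 3/4z)/(1 − 1/4z).

Boundary: |R(x)|=1, x<0.
x=-0.91: |R|=0.2587
R=−1: 1+3/4x = −1+1/4x ⇒ -1/2x=2 ⇒ x=2/(-1/2)=-4.0000
Confirm numerically:
  x=-2.818: |R|=0.65327 <1
  x=-1.830: |R|=0.25557 <1
  x=-1.706: |R|=0.19593 <1
  x=-4.384: |R|=1.09160 >1
  x=-4.252: |R|=1.06108 >1
Interval (-4.0000, 0).

z* = -4.0000.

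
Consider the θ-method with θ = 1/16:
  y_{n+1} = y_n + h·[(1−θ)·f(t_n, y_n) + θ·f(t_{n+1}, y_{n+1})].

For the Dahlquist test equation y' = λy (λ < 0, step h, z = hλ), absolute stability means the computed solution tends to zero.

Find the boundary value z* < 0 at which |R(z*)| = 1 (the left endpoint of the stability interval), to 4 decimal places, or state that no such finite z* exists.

Test eqn y'=λy, z=hλ:
  y_{n+1} = y_n + z·[15/16·y_n + 1/16·y_{n+1}] ⇒ (1 − 1/16z)y_{n+1} = (1 + 15/16z)y_n
  so R(z) = (1 + 15/16z)/(1 − 1/16z).

Solve |R(x)|<1 on ℝ⁻.
x=-0.72: |R|=0.3110
R=−1: 1+15/16x = −1+1/16x ⇒ -7/8x=2 ⇒ x=2/(-7/8)=-2.2857
Confirm numerically:
  x=-1.890: |R|=0.69033 <1
  x=-1.510: |R|=0.37978 <1
  x=-1.010: |R|=0.04997 <1
  x=-2.669: |R|=1.28743 >1
  x=-2.407: |R|=1.09225 >1
Stable set (-2.2857, 0).

z* = -2.2857.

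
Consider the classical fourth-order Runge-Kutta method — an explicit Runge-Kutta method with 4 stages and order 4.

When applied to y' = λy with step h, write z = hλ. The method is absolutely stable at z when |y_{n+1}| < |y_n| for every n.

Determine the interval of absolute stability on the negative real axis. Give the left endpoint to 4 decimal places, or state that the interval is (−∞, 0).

(-2.7853, 0).

Set f=λy, z=hλ:
  order 4, 4-stage ⇒ R(z)=1+z+z^2/2+z^3/6+z^4/24
  (e.g. R(-1.08)=0.34994, |R|=0.34994)

Find x<0 with |R(x)|<1.
x=-1.08: |R|=0.3499
|R(-2.66)|=0.8270 |R(-1.64)|=0.2711 |R(-0.54)|=0.5831
Bisect:
  x_lo=-3.4940 |R|=2.7107  x_hi=-0.2429 |R|=0.7843
  mid=-1.86848 |R|=0.29777 →hi
  mid=-2.68124 |R|=0.85413 →hi
  mid=-3.08763 |R|=1.56008 →lo
  mid=-2.88443 |R|=1.16006 →lo
  mid=-2.78284 |R|=0.99630 →hi
  mid=-2.83364 |R|=1.07537 →lo
  mid=-2.80824 |R|=1.03515 →lo
  mid=-2.79554 |R|=1.01556 →lo
  ...
  [-2.78542,-2.78522] ⇒ x*=-2.7853
Interval (-2.7853, 0).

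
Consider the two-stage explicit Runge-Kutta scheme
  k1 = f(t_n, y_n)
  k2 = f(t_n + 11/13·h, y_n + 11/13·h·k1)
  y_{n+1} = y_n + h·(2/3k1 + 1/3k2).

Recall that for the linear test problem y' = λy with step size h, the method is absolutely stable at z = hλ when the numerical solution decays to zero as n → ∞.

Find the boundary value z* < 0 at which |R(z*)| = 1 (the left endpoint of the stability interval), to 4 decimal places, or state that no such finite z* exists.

On y'=λy, z=hλ:
  k1=λy_n ⇒ h·k1=z·y_n;  k2=λ(1+11/13z)y_n ⇒ h·k2=z(1+11/13z)y_n
  y_{n+1}/y_n = 1 + 2/3z + 1/3z(1+11/13z) = 1 + z + 11/39z²
  Hence R(z) = 1 + z + 11/39z².

Boundary: |R(x)|=1, x<0.
x=-0.57: |R|=0.5216
R=1: x+11/39x²=0 ⇒ x=−39/11=-3.5455; min R=1−1/(4·11/39)=0.1136>−1
Confirm numerically:
  x=-3.036: |R|=0.56375 <1
  x=-2.566: |R|=0.29113 <1
  x=-2.357: |R|=0.20992 <1
  x=-1.675: |R|=0.11633 <1
  x=-4.085: |R|=1.62165 >1
  x=-3.991: |R|=1.50154 >1
  x=-3.875: |R|=1.36018 >1
So |R|<1 on (-3.5455, 0).

z* = -3.5455.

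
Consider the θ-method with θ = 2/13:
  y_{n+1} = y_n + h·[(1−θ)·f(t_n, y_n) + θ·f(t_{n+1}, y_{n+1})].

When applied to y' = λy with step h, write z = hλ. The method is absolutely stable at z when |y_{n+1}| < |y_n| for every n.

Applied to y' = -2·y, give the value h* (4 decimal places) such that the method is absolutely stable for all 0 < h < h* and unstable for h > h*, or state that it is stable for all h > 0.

On y'=λy, z=hλ:
  y_{n+1} = y_n + z·[11/13·y_n + 2/13·y_{n+1}] ⇒ (1 − 2/13z)y_{n+1} = (1 + 11/13z)y_n
  R(z) = (1 + 11/13z)/(1 − 2/13z).

Boundary: |R(x)|=1, x<0.
x=-1.66: |R|=0.3223
R=−1: 1+11/13x = −1+2/13x ⇒ -9/13x=2 ⇒ x=2/(-9/13)=-2.8889
Confirm numerically:
  x=-2.152: |R|=0.61674 <1
  x=-1.988: |R|=0.52238 <1
  x=-1.412: |R|=0.16001 <1
  x=-1.360: |R|=0.12468 <1
  x=-2.992: |R|=1.04888 >1
  x=-2.959: |R|=1.03335 >1
Interval (-2.8889, 0).

(-2.8889,0); λ=-2 ⇒ h* = (26/9)/2 = 1.4444.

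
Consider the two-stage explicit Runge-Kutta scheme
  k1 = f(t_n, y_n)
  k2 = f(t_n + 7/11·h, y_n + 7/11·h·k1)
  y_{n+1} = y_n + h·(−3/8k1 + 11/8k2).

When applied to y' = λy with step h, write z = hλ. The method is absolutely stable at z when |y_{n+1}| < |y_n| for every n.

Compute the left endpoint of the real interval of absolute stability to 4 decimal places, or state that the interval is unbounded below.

With y'=λy (z=hλ):
  k1=λy_n ⇒ h·k1=z·y_n;  k2=λ(1+7/11z)y_n ⇒ h·k2=z(1+7/11z)y_n
  y_{n+1}/y_n = 1 − 3/8z + 11/8z(1+7/11z) = 1 + z + 7/8z²
  Hence R(z) = 1 + z + 7/8z².

Find x<0 with |R(x)|<1.
x=-0.65: |R|=0.7197
R=1: x+7/8x²=0 ⇒ x=−8/7=-1.1429; min R=1−1/(4·7/8)=0.7143>−1
Confirm numerically:
  x=-1.101: |R|=0.95968 <1
  x=-1.018: |R|=0.88878 <1
  x=-0.748: |R|=0.74157 <1
  x=-0.474: |R|=0.72259 <1
  x=-1.646: |R|=1.72465 >1
  x=-1.250: |R|=1.11719 >1
  x=-1.186: |R|=1.04477 >1
Interval (-1.1429, 0).

z* = -1.1429.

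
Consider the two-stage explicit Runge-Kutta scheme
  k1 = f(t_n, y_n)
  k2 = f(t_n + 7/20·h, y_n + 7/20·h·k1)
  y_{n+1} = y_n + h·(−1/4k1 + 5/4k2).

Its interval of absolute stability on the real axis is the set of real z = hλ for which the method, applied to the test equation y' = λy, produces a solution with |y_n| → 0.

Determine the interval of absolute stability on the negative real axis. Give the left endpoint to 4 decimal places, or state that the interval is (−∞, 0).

(-2.2857, 0).

On y'=λy, z=hλ:
  k1=λy_n ⇒ h·k1=z·y_n;  k2=λ(1+7/20z)y_n ⇒ h·k2=z(1+7/20z)y_n
  y_{n+1}/y_n = 1 − 1/4z + 5/4z(1+7/20z) = 1 + z + 7/16z²
  Hence R(z) = 1 + z + 7/16z².

Need |R(x)|<1, x<0.
x=-0.41: |R|=0.6635
R=1: x+7/16x²=0 ⇒ x=−16/7=-2.2857; min R=1−1/(4·7/16)=0.4286>−1
Confirm numerically:
  x=-2.259: |R|=0.97360 <1
  x=-2.177: |R|=0.89646 <1
  x=-1.549: |R|=0.50074 <1
  x=-1.158: |R|=0.42867 <1
  x=-2.629: |R|=1.39484 >1
  x=-2.613: |R|=1.37415 >1
Interval (-2.2857, 0).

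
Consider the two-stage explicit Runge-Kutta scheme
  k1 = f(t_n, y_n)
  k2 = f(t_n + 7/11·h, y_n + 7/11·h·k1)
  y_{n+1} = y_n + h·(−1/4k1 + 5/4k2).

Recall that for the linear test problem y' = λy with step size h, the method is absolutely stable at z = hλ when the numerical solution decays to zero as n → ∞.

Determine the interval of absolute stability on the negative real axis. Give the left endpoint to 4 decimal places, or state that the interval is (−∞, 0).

Set f=λy, z=hλ:
  k1=λy_n ⇒ h·k1=z·y_n;  k2=λ(1+7/11z)y_n ⇒ h·k2=z(1+7/11z)y_n
  y_{n+1}/y_n = 1 − 1/4z + 5/4z(1+7/11z) = 1 + z + 35/44z²
  so R(z) = 1 + z + 35/44z².

Need |R(x)|<1, x<0.
x=-1.61: |R|=1.4519
R=1: x+35/44x²=0 ⇒ x=−44/35=-1.2571; min R=1−1/(4·35/44)=0.6857>−1
Confirm numerically:
  x=-1.130: |R|=0.88572 <1
  x=-1.008: |R|=0.80023 <1
  x=-0.652: |R|=0.68615 <1
  x=-1.636: |R|=1.49303 >1
  x=-1.348: |R|=1.09742 >1
  x=-1.280: |R|=1.02327 >1
Stable set (-1.2571, 0).

z∈(-1.2571,0).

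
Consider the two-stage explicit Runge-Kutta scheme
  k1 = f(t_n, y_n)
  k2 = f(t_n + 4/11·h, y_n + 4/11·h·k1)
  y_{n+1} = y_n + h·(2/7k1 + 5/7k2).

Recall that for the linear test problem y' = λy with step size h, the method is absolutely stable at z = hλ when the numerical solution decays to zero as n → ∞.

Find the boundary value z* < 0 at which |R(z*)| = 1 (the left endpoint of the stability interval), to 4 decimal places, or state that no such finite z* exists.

left endpoint -3.8500.

Set f=λy, z=hλ:
  k1=λy_n ⇒ h·k1=z·y_n;  k2=λ(1+4/11z)y_n ⇒ h·k2=z(1+4/11z)y_n
  y_{n+1}/y_n = 1 + 2/7z + 5/7z(1+4/11z) = 1 + z + 20/77z²
  ⇒ R(z) = 1 + z + 20/77z².

Find x<0 with |R(x)|<1.
x=-1.5: |R|=0.0844
R=1: x+20/77x²=0 ⇒ x=−77/20=-3.8500; min R=1−1/(4·20/77)=0.0375>−1
Confirm numerically:
  x=-3.029: |R|=0.35408 <1
  x=-1.979: |R|=0.03826 <1
  x=-1.674: |R|=0.05386 <1
  x=-4.278: |R|=1.47558 >1
  x=-4.214: |R|=1.39841 >1
Stable set (-3.8500, 0).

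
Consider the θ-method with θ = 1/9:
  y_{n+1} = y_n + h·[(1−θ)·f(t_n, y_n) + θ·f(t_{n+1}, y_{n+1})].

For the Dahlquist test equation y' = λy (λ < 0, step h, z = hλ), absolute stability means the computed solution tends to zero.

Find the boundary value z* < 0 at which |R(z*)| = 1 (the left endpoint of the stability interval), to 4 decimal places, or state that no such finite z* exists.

left endpoint -2.5714.

Set f=λy, z=hλ:
  y_{n+1} = y_n + z·[8/9·y_n + 1/9·y_{n+1}] ⇒ (1 − 1/9z)y_{n+1} = (1 + 8/9z)y_n
  so R(z) = (1 + 8/9z)/(1 − 1/9z).

Find x<0 with |R(x)|<1.
x=-0.77: |R|=0.2907
R=−1: 1+8/9x = −1+1/9x ⇒ -7/9x=2 ⇒ x=2/(-7/9)=-2.5714
Confirm numerically:
  x=-1.812: |R|=0.50832 <1
  x=-1.284: |R|=0.12369 <1
  x=-1.171: |R|=0.03618 <1
  x=-3.080: |R|=1.29470 >1
  x=-2.798: |R|=1.13443 >1
Stable set (-2.5714, 0).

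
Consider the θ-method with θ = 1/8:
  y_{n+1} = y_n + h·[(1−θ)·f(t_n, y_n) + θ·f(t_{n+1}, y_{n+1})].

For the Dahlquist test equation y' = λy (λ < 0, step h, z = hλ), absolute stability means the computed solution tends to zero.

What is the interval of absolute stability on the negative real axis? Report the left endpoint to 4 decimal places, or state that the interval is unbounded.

Set f=λy, z=hλ:
  y_{n+1} = y_n + z·[7/8·y_n + 1/8·y_{n+1}] ⇒ (1 − 1/8z)y_{n+1} = (1 + 7/8z)y_n
  ⇒ R(z) = (1 + 7/8z)/(1 − 1/8z).

Solve |R(x)|<1 on ℝ⁻.
x=-0.47: |R|=0.5561
R=−1: 1+7/8x = −1+1/8x ⇒ -3/4x=2 ⇒ x=2/(-3/4)=-2.6667
Confirm numerically:
  x=-2.462: |R|=0.88262 <1
  x=-2.387: |R|=0.83845 <1
  x=-1.812: |R|=0.47737 <1
  x=-3.257: |R|=1.31465 >1
  x=-2.891: |R|=1.12359 >1
  x=-2.734: |R|=1.03764 >1
Interval (-2.6667, 0).

z∈(-2.6667,0).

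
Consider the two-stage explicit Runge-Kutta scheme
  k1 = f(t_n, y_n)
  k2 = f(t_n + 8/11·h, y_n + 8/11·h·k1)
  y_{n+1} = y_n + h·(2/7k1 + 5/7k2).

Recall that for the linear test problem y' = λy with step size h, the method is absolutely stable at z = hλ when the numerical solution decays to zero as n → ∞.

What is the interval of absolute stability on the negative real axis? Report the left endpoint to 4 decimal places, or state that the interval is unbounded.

Set f=λy, z=hλ:
  k1=λy_n ⇒ h·k1=z·y_n;  k2=λ(1+8/11z)y_n ⇒ h·k2=z(1+8/11z)y_n
  y_{n+1}/y_n = 1 + 2/7z + 5/7z(1+8/11z) = 1 + z + 40/77z²
  so R(z) = 1 + z + 40/77z².

Solve |R(x)|<1 on ℝ⁻.
x=-0.75: |R|=0.5422
R=1: x+40/77x²=0 ⇒ x=−77/40=-1.9250; min R=1−1/(4·40/77)=0.5188>−1
Confirm numerically:
  x=-1.865: |R|=0.94187 <1
  x=-1.151: |R|=0.53721 <1
  x=-1.095: |R|=0.52787 <1
  x=-0.783: |R|=0.53549 <1
  x=-2.494: |R|=1.73719 >1
  x=-2.440: |R|=1.65278 >1
  x=-2.386: |R|=1.57140 >1
Interval (-1.9250, 0).

(-1.9250, 0).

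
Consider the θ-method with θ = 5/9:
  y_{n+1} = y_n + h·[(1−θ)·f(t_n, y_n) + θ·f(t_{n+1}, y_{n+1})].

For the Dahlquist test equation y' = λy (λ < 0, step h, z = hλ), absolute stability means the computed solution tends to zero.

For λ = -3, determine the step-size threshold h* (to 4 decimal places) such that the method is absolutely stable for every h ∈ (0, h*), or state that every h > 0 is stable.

(−∞, 0) — no finite endpoint. Any h>0 works for λ=-3.

Test eqn y'=λy, z=hλ:
  y_{n+1} = y_n + z·[4/9·y_n + 5/9·y_{n+1}] ⇒ (1 − 5/9z)y_{n+1} = (1 + 4/9z)y_n
  Hence R(z) = (1 + 4/9z)/(1 − 5/9z).

Solve |R(x)|<1 on ℝ⁻.
x=-1.42: |R|=0.2062
x=-2: |R|=0.0526
x=-10: |R|=0.5254
x=-100: |R|=0.7682
θ=5/9≥1/2 ⇒ |1+4/9x|<|1−5/9x| ∀x<0 ⇒ stable on all of ℝ⁻.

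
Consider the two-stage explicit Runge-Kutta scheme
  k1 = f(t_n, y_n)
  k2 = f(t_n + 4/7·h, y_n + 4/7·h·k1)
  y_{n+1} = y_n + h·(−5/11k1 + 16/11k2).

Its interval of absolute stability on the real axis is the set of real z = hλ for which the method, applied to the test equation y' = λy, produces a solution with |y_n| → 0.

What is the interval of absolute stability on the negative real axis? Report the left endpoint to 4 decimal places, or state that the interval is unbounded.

On y'=λy, z=hλ:
  k1=λy_n ⇒ h·k1=z·y_n;  k2=λ(1+4/7z)y_n ⇒ h·k2=z(1+4/7z)y_n
  y_{n+1}/y_n = 1 − 5/11z + 16/11z(1+4/7z) = 1 + z + 64/77z²
  Hence R(z) = 1 + z + 64/77z².

Need |R(x)|<1, x<0.
x=-1.36: |R|=1.1773
R=1: x+64/77x²=0 ⇒ x=−77/64=-1.2031; min R=1−1/(4·64/77)=0.6992>−1
Confirm numerically:
  x=-1.022: |R|=0.84614 <1
  x=-0.983: |R|=0.82015 <1
  x=-0.956: |R|=0.80364 <1
  x=-0.630: |R|=0.69989 <1
  x=-1.612: |R|=1.54783 >1
  x=-1.582: |R|=1.49819 >1
Stable set (-1.2031, 0).

z∈(-1.2031,0).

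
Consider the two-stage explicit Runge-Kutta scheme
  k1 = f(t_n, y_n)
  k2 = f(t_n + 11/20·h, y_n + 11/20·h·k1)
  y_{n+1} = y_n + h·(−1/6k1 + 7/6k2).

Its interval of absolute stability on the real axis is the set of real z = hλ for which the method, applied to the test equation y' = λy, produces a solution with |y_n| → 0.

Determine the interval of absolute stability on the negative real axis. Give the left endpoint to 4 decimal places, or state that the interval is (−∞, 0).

Test eqn y'=λy, z=hλ:
  k1=λy_n ⇒ h·k1=z·y_n;  k2=λ(1+11/20z)y_n ⇒ h·k2=z(1+11/20z)y_n
  y_{n+1}/y_n = 1 − 1/6z + 7/6z(1+11/20z) = 1 + z + 77/120z²
  R(z) = 1 + z + 77/120z².

Boundary: |R(x)|=1, x<0.
x=-0.74: |R|=0.6114
R=1: x+77/120x²=0 ⇒ x=−120/77=-1.5584; min R=1−1/(4·77/120)=0.6104>−1
Confirm numerically:
  x=-1.404: |R|=0.86086 <1
  x=-1.170: |R|=0.70838 <1
  x=-1.085: |R|=0.67039 <1
  x=-1.004: |R|=0.64281 <1
  x=-1.959: |R|=1.50351 >1
  x=-1.769: |R|=1.23901 >1
  x=-1.604: |R|=1.04689 >1
Stable set (-1.5584, 0).

(-1.5584, 0).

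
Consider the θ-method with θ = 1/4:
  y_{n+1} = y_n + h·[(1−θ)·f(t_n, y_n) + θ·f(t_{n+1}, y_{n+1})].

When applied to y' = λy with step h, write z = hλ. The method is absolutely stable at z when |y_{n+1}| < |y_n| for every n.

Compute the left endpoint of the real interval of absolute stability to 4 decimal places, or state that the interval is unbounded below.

Test eqn y'=λy, z=hλ:
  y_{n+1} = y_n + z·[3/4·y_n + 1/4·y_{n+1}] ⇒ (1 − 1/4z)y_{n+1} = (1 + 3/4z)y_n
  so R(z) = (1 + 3/4z)/(1 − 1/4z).

Find x<0 with |R(x)|<1.
x=-1.33: |R|=0.0019
R=−1: 1+3/4x = −1+1/4x ⇒ -1/2x=2 ⇒ x=2/(-1/2)=-4.0000
Confirm numerically:
  x=-2.348: |R|=0.47952 <1
  x=-1.996: |R|=0.33155 <1
  x=-1.601: |R|=0.14337 <1
  x=-4.457: |R|=1.10808 >1
  x=-4.395: |R|=1.09410 >1
  x=-4.024: |R|=1.00598 >1
Interval (-4.0000, 0).

left endpoint -4.0000.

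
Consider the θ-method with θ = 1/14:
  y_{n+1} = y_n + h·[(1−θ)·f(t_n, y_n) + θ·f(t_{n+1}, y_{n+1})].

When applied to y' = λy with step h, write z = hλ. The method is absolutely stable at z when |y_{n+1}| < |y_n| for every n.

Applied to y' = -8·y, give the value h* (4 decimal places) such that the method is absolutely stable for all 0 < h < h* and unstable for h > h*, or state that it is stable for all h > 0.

(-2.3333,0); λ=-8 ⇒ h* = (7/3)/8 = 0.2917.

Test eqn y'=λy, z=hλ:
  y_{n+1} = y_n + z·[13/14·y_n + 1/14·y_{n+1}] ⇒ (1 − 1/14z)y_{n+1} = (1 + 13/14z)y_n
  so R(z) = (1 + 13/14z)/(1 − 1/14z).

Find x<0 with |R(x)|<1.
x=-0.48: |R|=0.5359
R=−1: 1+13/14x = −1+1/14x ⇒ -6/7x=2 ⇒ x=2/(-6/7)=-2.3333
Confirm numerically:
  x=-2.313: |R|=0.98504 <1
  x=-2.004: |R|=0.75306 <1
  x=-1.864: |R|=0.64498 <1
  x=-2.830: |R|=1.35413 >1
  x=-2.564: |R|=1.16711 >1
  x=-2.489: |R|=1.11329 >1
So |R|<1 on (-2.3333, 0).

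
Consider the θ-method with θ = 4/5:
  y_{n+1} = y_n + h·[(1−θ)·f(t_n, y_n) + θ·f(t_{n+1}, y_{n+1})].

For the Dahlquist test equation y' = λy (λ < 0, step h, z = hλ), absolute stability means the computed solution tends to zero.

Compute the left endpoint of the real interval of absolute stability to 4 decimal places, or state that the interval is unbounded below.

With y'=λy (z=hλ):
  y_{n+1} = y_n + z·[1/5·y_n + 4/5·y_{n+1}] ⇒ (1 − 4/5z)y_{n+1} = (1 + 1/5z)y_n
  Hence R(z) = (1 + 1/5z)/(1 − 4/5z).

Boundary: |R(x)|=1, x<0.
x=-0.97: |R|=0.4538
x=-2: |R|=0.2308
x=-10: |R|=0.1111
x=-100: |R|=0.2346
θ=4/5≥1/2 ⇒ |1+1/5x|<|1−4/5x| ∀x<0 ⇒ unbounded interval.

unbounded; (−∞, 0).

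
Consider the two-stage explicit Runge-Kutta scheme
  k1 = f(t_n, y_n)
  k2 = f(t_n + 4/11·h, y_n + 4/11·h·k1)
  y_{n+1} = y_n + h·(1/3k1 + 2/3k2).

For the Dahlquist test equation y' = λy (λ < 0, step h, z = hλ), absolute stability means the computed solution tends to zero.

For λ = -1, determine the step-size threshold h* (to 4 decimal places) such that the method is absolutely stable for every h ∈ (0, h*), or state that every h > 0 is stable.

Set f=λy, z=hλ:
  k1=λy_n ⇒ h·k1=z·y_n;  k2=λ(1+4/11z)y_n ⇒ h·k2=z(1+4/11z)y_n
  y_{n+1}/y_n = 1 + 1/3z + 2/3z(1+4/11z) = 1 + z + 8/33z²
  R(z) = 1 + z + 8/33z².

Find x<0 with |R(x)|<1.
x=-1.33: |R|=0.0988
R=1: x+8/33x²=0 ⇒ x=−33/8=-4.1250; min R=1−1/(4·8/33)=-0.0312>−1
Confirm numerically:
  x=-3.578: |R|=0.52554 <1
  x=-3.205: |R|=0.28519 <1
  x=-1.959: |R|=0.02865 <1
  x=-4.725: |R|=1.68727 >1
  x=-4.640: |R|=1.57930 >1
  x=-4.180: |R|=1.05573 >1
So |R|<1 on (-4.1250, 0).

(-4.1250,0); λ=-1 ⇒ h* = (33/8)/1 = 4.1250.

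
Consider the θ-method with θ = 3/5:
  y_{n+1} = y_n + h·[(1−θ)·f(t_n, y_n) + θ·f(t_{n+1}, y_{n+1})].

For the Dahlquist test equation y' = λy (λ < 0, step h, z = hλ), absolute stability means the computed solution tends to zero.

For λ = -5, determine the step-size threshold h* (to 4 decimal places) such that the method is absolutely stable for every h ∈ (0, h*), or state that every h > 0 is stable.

unbounded; (−∞, 0). Any h>0 works for λ=-5.

Set f=λy, z=hλ:
  y_{n+1} = y_n + z·[2/5·y_n + 3/5·y_{n+1}] ⇒ (1 − 3/5z)y_{n+1} = (1 + 2/5z)y_n
  Hence R(z) = (1 + 2/5z)/(1 − 3/5z).

Find x<0 with |R(x)|<1.
x=-0.73: |R|=0.4924
x=-2: |R|=0.0909
x=-10: |R|=0.4286
x=-100: |R|=0.6393
θ=3/5≥1/2 ⇒ |1+2/5x|<|1−3/5x| ∀x<0 ⇒ interval (−∞,0).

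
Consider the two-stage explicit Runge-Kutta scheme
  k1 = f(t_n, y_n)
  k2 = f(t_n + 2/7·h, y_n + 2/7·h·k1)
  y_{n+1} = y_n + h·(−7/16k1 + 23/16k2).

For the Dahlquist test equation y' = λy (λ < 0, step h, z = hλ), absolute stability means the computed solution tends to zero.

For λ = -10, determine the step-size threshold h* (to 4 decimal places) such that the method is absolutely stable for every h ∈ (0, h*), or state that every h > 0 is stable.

Test eqn y'=λy, z=hλ:
  k1=λy_n ⇒ h·k1=z·y_n;  k2=λ(1+2/7z)y_n ⇒ h·k2=z(1+2/7z)y_n
  y_{n+1}/y_n = 1 − 7/16z + 23/16z(1+2/7z) = 1 + z + 23/56z²
  R(z) = 1 + z + 23/56z².

Find x<0 with |R(x)|<1.
x=-0.68: |R|=0.5099
R=1: x+23/56x²=0 ⇒ x=−56/23=-2.4348; min R=1−1/(4·23/56)=0.3913>−1
Confirm numerically:
  x=-2.146: |R|=0.74547 <1
  x=-1.908: |R|=0.58719 <1
  x=-1.613: |R|=0.45558 <1
  x=-2.622: |R|=1.20161 >1
  x=-2.534: |R|=1.10326 >1
  x=-2.468: |R|=1.03367 >1
So |R|<1 on (-2.4348, 0).

(-2.4348,0); λ=-10 ⇒ h* = (56/23)/10 = 0.2435.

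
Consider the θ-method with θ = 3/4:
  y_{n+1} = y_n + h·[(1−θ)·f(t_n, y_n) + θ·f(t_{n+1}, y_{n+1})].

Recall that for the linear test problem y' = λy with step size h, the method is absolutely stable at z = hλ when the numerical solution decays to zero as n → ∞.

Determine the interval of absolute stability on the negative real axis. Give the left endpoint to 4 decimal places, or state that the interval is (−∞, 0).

With y'=λy (z=hλ):
  y_{n+1} = y_n + z·[1/4·y_n + 3/4·y_{n+1}] ⇒ (1 − 3/4z)y_{n+1} = (1 + 1/4z)y_n
  R(z) = (1 + 1/4z)/(1 − 3/4z).

Need |R(x)|<1, x<0.
x=-0.97: |R|=0.4385
x=-2: |R|=0.2000
x=-10: |R|=0.1765
x=-100: |R|=0.3158
θ=3/4≥1/2 ⇒ |1+1/4x|<|1−3/4x| ∀x<0 ⇒ stable on all of ℝ⁻.

(−∞, 0) — no finite endpoint.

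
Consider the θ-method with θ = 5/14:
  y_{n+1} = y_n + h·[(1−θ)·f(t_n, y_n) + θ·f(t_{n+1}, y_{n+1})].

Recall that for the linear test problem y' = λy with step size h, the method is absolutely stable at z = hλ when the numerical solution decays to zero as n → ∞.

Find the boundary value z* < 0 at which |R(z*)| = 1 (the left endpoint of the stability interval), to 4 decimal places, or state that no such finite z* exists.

Test eqn y'=λy, z=hλ:
  y_{n+1} = y_n + z·[9/14·y_n + 5/14·y_{n+1}] ⇒ (1 − 5/14z)y_{n+1} = (1 + 9/14z)y_n
  ⇒ R(z) = (1 + 9/14z)/(1 − 5/14z).

Boundary: |R(x)|=1, x<0.
x=-1.7: |R|=0.0578
R=−1: 1+9/14x = −1+5/14x ⇒ -2/7x=2 ⇒ x=2/(-2/7)=-7.0000
Confirm numerically:
  x=-6.285: |R|=0.93704 <1
  x=-4.184: |R|=0.67743 <1
  x=-4.065: |R|=0.65798 <1
  x=-3.751: |R|=0.60324 <1
  x=-7.532: |R|=1.04119 >1
  x=-7.430: |R|=1.03363 >1
  x=-7.329: |R|=1.02598 >1
Interval (-7.0000, 0).

left endpoint -7.0000.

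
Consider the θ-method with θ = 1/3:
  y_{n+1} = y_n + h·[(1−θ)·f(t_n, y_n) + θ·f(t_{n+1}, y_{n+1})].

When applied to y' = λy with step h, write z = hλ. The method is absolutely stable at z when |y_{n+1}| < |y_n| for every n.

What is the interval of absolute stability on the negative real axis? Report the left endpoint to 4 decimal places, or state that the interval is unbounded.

z∈(-6.0000,0).

Set f=λy, z=hλ:
  y_{n+1} = y_n + z·[2/3·y_n + 1/3·y_{n+1}] ⇒ (1 − 1/3z)y_{n+1} = (1 + 2/3z)y_n
  Hence R(z) = (1 + 2/3z)/(1 − 1/3z).

Solve |R(x)|<1 on ℝ⁻.
x=-0.47: |R|=0.5937
R=−1: 1+2/3x = −1+1/3x ⇒ -1/3x=2 ⇒ x=2/(-1/3)=-6.0000
Confirm numerically:
  x=-5.122: |R|=0.89190 <1
  x=-4.561: |R|=0.80968 <1
  x=-4.086: |R|=0.72989 <1
  x=-2.568: |R|=0.38362 <1
  x=-6.497: |R|=1.05233 >1
  x=-6.365: |R|=1.03897 >1
Interval (-6.0000, 0).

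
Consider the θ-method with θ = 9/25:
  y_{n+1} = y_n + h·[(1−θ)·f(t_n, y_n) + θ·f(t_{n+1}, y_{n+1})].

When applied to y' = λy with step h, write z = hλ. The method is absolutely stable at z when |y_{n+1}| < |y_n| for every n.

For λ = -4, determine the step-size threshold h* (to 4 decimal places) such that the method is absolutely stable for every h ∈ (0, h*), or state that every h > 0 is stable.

Test eqn y'=λy, z=hλ:
  y_{n+1} = y_n + z·[16/25·y_n + 9/25·y_{n+1}] ⇒ (1 − 9/25z)y_{n+1} = (1 + 16/25z)y_n
  ⇒ R(z) = (1 + 16/25z)/(1 − 9/25z).

Boundary: |R(x)|=1, x<0.
x=-1.55: |R|=0.0051
R=−1: 1+16/25x = −1+9/25x ⇒ -7/25x=2 ⇒ x=2/(-7/25)=-7.1429
Confirm numerically:
  x=-5.053: |R|=0.79243 <1
  x=-4.149: |R|=0.66383 <1
  x=-3.861: |R|=0.61551 <1
  x=-7.724: |R|=1.04304 >1
  x=-7.695: |R|=1.04101 >1
  x=-7.200: |R|=1.00445 >1
Interval (-7.1429, 0).

(-7.1429,0); λ=-4 ⇒ h* = (50/7)/4 = 1.7857.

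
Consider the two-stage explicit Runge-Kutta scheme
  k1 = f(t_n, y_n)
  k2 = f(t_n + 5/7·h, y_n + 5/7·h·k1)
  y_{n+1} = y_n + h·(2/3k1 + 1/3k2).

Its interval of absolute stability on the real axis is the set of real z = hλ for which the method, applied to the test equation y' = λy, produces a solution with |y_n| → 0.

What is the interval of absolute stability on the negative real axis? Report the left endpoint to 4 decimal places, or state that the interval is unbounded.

z∈(-4.2000,0).

With y'=λy (z=hλ):
  k1=λy_n ⇒ h·k1=z·y_n;  k2=λ(1+5/7z)y_n ⇒ h·k2=z(1+5/7z)y_n
  y_{n+1}/y_n = 1 + 2/3z + 1/3z(1+5/7z) = 1 + z + 5/21z²
  so R(z) = 1 + z + 5/21z².

Find x<0 with |R(x)|<1.
x=-0.98: |R|=0.2487
R=1: x+5/21x²=0 ⇒ x=−21/5=-4.2000; min R=1−1/(4·5/21)=-0.0500>−1
Confirm numerically:
  x=-3.558: |R|=0.45613 <1
  x=-1.915: |R|=0.04185 <1
  x=-1.888: |R|=0.03930 <1
  x=-1.697: |R|=0.01133 <1
  x=-4.706: |R|=1.56696 >1
  x=-4.676: |R|=1.52995 >1
  x=-4.516: |R|=1.33978 >1
Interval (-4.2000, 0).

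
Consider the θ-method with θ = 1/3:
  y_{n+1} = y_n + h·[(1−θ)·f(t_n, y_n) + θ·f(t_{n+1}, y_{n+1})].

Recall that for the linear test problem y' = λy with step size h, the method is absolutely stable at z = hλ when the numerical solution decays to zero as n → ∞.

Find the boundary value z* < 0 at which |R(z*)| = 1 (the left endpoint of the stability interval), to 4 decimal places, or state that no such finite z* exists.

On y'=λy, z=hλ:
  y_{n+1} = y_n + z·[2/3·y_n + 1/3·y_{n+1}] ⇒ (1 − 1/3z)y_{n+1} = (1 + 2/3z)y_n
  Hence R(z) = (1 + 2/3z)/(1 − 1/3z).

Find x<0 with |R(x)|<1.
x=-0.56: |R|=0.5281
R=−1: 1+2/3x = −1+1/3x ⇒ -1/3x=2 ⇒ x=2/(-1/3)=-6.0000
Confirm numerically:
  x=-5.203: |R|=0.90284 <1
  x=-3.298: |R|=0.57097 <1
  x=-3.183: |R|=0.54440 <1
  x=-2.598: |R|=0.39228 <1
  x=-6.406: |R|=1.04316 >1
  x=-6.228: |R|=1.02471 >1
So |R|<1 on (-6.0000, 0).

z* = -6.0000.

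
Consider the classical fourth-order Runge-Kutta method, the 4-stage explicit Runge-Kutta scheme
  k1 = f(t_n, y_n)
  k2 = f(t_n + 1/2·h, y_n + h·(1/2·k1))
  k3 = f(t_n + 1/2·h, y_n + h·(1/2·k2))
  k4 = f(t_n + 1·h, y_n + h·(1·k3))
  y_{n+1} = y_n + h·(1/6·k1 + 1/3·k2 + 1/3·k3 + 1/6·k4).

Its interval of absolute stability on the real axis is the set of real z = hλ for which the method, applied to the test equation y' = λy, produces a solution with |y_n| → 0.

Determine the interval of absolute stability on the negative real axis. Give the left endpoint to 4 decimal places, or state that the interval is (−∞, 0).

z∈(-2.7853,0).

Set f=λy, z=hλ:
  order 4, 4-stage ⇒ R(z)=1+z+z^2/2+z^3/6+z^4/24
  (e.g. R(-0.42)=0.65715, |R|=0.65715)

Need |R(x)|<1, x<0.
x=-0.42: |R|=0.6571
|R(-3.17)|=1.7528 |R(-2.18)|=0.4105 |R(-1.76)|=0.2800
Bisect:
  x_lo=-3.1332 |R|=1.6643  x_hi=-0.2916 |R|=0.7471
  mid=-1.71240 |R|=0.27514 →hi
  mid=-2.42279 |R|=0.57756 →hi
  mid=-2.77798 |R|=0.98903 →hi
  mid=-2.95558 |R|=1.28859 →lo
  mid=-2.86678 |R|=1.12997 →lo
  mid=-2.82238 |R|=1.05737 →lo
  mid=-2.80018 |R|=1.02268 →lo
  mid=-2.78908 |R|=1.00572 →lo
  mid=-2.78353 |R|=0.99734 →hi
  ...
  [-2.78544,-2.78526] ⇒ x*=-2.7853
Stable set (-2.7853, 0).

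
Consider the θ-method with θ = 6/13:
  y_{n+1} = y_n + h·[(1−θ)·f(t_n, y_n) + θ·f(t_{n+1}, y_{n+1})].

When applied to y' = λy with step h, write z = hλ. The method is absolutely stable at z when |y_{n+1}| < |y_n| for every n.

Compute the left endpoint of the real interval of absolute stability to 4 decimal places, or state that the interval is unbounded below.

Set f=λy, z=hλ:
  y_{n+1} = y_n + z·[7/13·y_n + 6/13·y_{n+1}] ⇒ (1 − 6/13z)y_{n+1} = (1 + 7/13z)y_n
  Hence R(z) = (1 + 7/13z)/(1 − 6/13z).

Find x<0 with |R(x)|<1.
x=-0.45: |R|=0.6274
R=−1: 1+7/13x = −1+6/13x ⇒ -1/13x=2 ⇒ x=2/(-1/13)=-26.0000
Confirm numerically:
  x=-22.887: |R|=0.97929 <1
  x=-19.821: |R|=0.95316 <1
  x=-14.429: |R|=0.88379 <1
  x=-12.233: |R|=0.84066 <1
  x=-26.425: |R|=1.00248 >1
  x=-26.406: |R|=1.00237 >1
  x=-26.243: |R|=1.00143 >1
So |R|<1 on (-26.0000, 0).

left endpoint -26.0000.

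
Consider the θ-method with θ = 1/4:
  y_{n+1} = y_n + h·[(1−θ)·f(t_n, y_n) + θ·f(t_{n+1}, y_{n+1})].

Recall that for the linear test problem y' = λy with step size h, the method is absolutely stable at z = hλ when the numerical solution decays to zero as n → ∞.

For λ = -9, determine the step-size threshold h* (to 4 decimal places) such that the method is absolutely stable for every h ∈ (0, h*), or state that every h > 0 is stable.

Set f=λy, z=hλ:
  y_{n+1} = y_n + z·[3/4·y_n + 1/4·y_{n+1}] ⇒ (1 − 1/4z)y_{n+1} = (1 + 3/4z)y_n
  Hence R(z) = (1 + 3/4z)/(1 − 1/4z).

Boundary: |R(x)|=1, x<0.
x=-0.9: |R|=0.2653
R=−1: 1+3/4x = −1+1/4x ⇒ -1/2x=2 ⇒ x=2/(-1/2)=-4.0000
Confirm numerically:
  x=-3.234: |R|=0.78822 <1
  x=-3.172: |R|=0.76910 <1
  x=-2.249: |R|=0.43959 <1
  x=-1.710: |R|=0.19790 <1
  x=-4.473: |R|=1.11165 >1
  x=-4.455: |R|=1.10763 >1
  x=-4.130: |R|=1.03198 >1
Interval (-4.0000, 0).

(-4.0000,0); λ=-9 ⇒ h* = (4)/9 = 0.4444.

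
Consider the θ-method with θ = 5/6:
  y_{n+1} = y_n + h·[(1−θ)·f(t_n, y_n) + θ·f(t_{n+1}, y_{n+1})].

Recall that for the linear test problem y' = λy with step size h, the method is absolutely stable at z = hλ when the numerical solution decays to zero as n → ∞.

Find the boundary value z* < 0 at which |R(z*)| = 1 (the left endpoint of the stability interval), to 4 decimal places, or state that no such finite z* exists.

Set f=λy, z=hλ:
  y_{n+1} = y_n + z·[1/6·y_n + 5/6·y_{n+1}] ⇒ (1 − 5/6z)y_{n+1} = (1 + 1/6z)y_n
  so R(z) = (1 + 1/6z)/(1 − 5/6z).

Solve |R(x)|<1 on ℝ⁻.
x=-1.02: |R|=0.4486
x=-2: |R|=0.2500
x=-10: |R|=0.0714
x=-100: |R|=0.1858
θ=5/6≥1/2 ⇒ |1+1/6x|<|1−5/6x| ∀x<0 ⇒ interval (−∞,0).

unbounded; (−∞, 0).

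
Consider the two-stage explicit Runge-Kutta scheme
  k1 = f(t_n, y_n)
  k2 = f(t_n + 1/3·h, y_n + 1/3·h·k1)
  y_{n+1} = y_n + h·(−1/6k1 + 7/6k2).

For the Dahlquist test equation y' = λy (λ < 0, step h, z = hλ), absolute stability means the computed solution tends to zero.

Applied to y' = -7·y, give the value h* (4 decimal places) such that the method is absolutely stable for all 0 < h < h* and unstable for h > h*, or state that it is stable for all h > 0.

(-2.5714,0); λ=-7 ⇒ h* = (18/7)/7 = 0.3673.

Set f=λy, z=hλ:
  k1=λy_n ⇒ h·k1=z·y_n;  k2=λ(1+1/3z)y_n ⇒ h·k2=z(1+1/3z)y_n
  y_{n+1}/y_n = 1 − 1/6z + 7/6z(1+1/3z) = 1 + z + 7/18z²
  R(z) = 1 + z + 7/18z².

Need |R(x)|<1, x<0.
x=-0.92: |R|=0.4092
R=1: x+7/18x²=0 ⇒ x=−18/7=-2.5714; min R=1−1/(4·7/18)=0.3571>−1
Confirm numerically:
  x=-1.782: |R|=0.45293 <1
  x=-1.454: |R|=0.36816 <1
  x=-1.425: |R|=0.36469 <1
  x=-1.177: |R|=0.36174 <1
  x=-2.871: |R|=1.33447 >1
  x=-2.723: |R|=1.16051 >1
  x=-2.689: |R|=1.12295 >1
So |R|<1 on (-2.5714, 0).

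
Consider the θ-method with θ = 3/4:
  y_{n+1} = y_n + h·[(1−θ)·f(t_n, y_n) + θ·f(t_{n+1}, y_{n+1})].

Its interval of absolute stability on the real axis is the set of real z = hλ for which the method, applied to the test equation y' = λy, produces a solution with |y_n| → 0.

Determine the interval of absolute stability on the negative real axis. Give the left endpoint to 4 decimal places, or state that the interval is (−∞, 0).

Set f=λy, z=hλ:
  y_{n+1} = y_n + z·[1/4·y_n + 3/4·y_{n+1}] ⇒ (1 − 3/4z)y_{n+1} = (1 + 1/4z)y_n
  Hence R(z) = (1 + 1/4z)/(1 − 3/4z).

Boundary: |R(x)|=1, x<0.
x=-1.1: |R|=0.3973
x=-2: |R|=0.2000
x=-10: |R|=0.1765
x=-100: |R|=0.3158
θ=3/4≥1/2 ⇒ |1+1/4x|<|1−3/4x| ∀x<0 ⇒ stable on all of ℝ⁻.

(−∞, 0) — no finite endpoint.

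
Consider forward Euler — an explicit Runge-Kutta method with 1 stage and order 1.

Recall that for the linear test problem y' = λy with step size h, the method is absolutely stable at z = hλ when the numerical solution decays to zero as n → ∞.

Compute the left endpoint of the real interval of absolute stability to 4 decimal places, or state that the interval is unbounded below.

Test eqn y'=λy, z=hλ:
  order 1, 1-stage ⇒ R(z)=1+z
  (e.g. R(-0.66)=0.34000, |R|=0.34000)

Solve |R(x)|<1 on ℝ⁻.
x=-0.66: |R|=0.3400
|R(-2.37)|=1.3700 |R(-2.28)|=1.2800 |R(-1.13)|=0.1300
Bisect:
  x_lo=-2.3435 |R|=1.3435  x_hi=-0.1140 |R|=0.8860
  mid=-1.22876 |R|=0.22876 →hi
  mid=-1.78615 |R|=0.78615 →hi
  mid=-2.06485 |R|=1.06485 →lo
  mid=-1.92550 |R|=0.92550 →hi
  mid=-1.99517 |R|=0.99517 →hi
  mid=-2.03001 |R|=1.03001 →lo
  mid=-2.01259 |R|=1.01259 →lo
  mid=-2.00388 |R|=1.00388 →lo
  mid=-1.99953 |R|=0.99953 →hi
  ...
  [-2.00007,-1.99994] ⇒ x*=-2.0000
Stable set (-2.0000, 0).

left endpoint -2.0000.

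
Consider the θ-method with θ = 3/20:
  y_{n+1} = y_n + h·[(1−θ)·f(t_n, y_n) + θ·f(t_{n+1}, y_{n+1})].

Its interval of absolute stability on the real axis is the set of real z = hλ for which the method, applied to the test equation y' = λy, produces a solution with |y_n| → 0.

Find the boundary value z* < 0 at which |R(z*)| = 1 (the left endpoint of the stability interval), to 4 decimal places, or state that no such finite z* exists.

On y'=λy, z=hλ:
  y_{n+1} = y_n + z·[17/20·y_n + 3/20·y_{n+1}] ⇒ (1 − 3/20z)y_{n+1} = (1 + 17/20z)y_n
  so R(z) = (1 + 17/20z)/(1 − 3/20z).

Solve |R(x)|<1 on ℝ⁻.
x=-1.55: |R|=0.2576
R=−1: 1+17/20x = −1+3/20x ⇒ -7/10x=2 ⇒ x=2/(-7/10)=-2.8571
Confirm numerically:
  x=-2.744: |R|=0.94389 <1
  x=-2.209: |R|=0.65922 <1
  x=-1.585: |R|=0.28055 <1
  x=-3.335: |R|=1.22296 >1
  x=-3.320: |R|=1.21629 >1
Stable set (-2.8571, 0).

left endpoint -2.8571.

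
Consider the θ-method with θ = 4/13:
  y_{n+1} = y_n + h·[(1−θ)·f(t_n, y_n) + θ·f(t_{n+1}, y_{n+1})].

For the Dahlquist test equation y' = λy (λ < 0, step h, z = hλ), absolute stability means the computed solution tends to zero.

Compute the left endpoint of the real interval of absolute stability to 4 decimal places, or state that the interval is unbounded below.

z* = -5.2000.

Set f=λy, z=hλ:
  y_{n+1} = y_n + z·[9/13·y_n + 4/13·y_{n+1}] ⇒ (1 − 4/13z)y_{n+1} = (1 + 9/13z)y_n
  R(z) = (1 + 9/13z)/(1 − 4/13z).

Need |R(x)|<1, x<0.
x=-0.66: |R|=0.4514
R=−1: 1+9/13x = −1+4/13x ⇒ -5/13x=2 ⇒ x=2/(-5/13)=-5.2000
Confirm numerically:
  x=-4.105: |R|=0.81390 <1
  x=-4.092: |R|=0.81136 <1
  x=-3.883: |R|=0.76921 <1
  x=-2.242: |R|=0.32675 <1
  x=-5.609: |R|=1.05771 >1
  x=-5.598: |R|=1.05623 >1
Stable set (-5.2000, 0).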